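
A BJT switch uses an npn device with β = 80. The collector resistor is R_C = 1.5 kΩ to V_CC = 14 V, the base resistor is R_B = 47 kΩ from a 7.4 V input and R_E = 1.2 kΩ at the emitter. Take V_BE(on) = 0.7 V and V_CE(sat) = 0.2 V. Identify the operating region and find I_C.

Assume active. Base-emitter loop: I_B = (V_BB − V_BE)/(R_B + (β+1)R_E) = (7.4 − 0.7)/(47 + 81×1.2) = 0.0465 mA.
I_C = β·I_B = 80×0.0465 = 3.72 mA.
V_CE = V_CC − I_C·R_C − I_E·R_E = 14 − 3.72×1.5 − 3.76×1.2 = 3.91 V > V_CE(sat), so the active-region assumption holds.

active; I_C ≈ 3.7 mA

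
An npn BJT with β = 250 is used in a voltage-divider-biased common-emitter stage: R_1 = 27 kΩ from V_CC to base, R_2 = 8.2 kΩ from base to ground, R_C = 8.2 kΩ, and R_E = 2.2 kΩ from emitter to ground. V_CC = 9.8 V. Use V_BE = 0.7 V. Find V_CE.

Thevenize the base divider: V_Th = V_CC·R_2/(R_1+R_2) = 9.8×8.2/35.2 = 2.28 V, R_Th = R_1‖R_2 = 6.29 kΩ.
Base-emitter loop: V_Th = I_B·R_Th + V_BE + (β+1)I_B·R_E, so I_B = (2.28 − 0.7) / (6.29 + 251×2.2) = 0.00283 mA.
I_C = β·I_B = 250×0.00283 = 0.709 mA, and I_E = (β+1)I_B = 0.711 mA.
V_CE = V_CC − I_C·R_C − I_E·R_E = 9.8 − 0.709×8.2 − 0.711×2.2 = 2.42 V.
V_CE = 2.42 V > 0.2 V confirms active-region operation.

V_CE ≈ 2.4 V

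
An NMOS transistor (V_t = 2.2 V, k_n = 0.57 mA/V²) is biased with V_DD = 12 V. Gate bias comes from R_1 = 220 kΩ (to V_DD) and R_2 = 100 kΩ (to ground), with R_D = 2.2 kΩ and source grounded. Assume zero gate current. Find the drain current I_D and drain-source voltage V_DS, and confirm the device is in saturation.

V_G = V_DD·R_2/(R_1+R_2) = 12×100/320 = 3.75 V. With the source grounded, V_GS = V_G = 3.75 V.
Assume saturation: I_D = (k_n/2)(V_GS − V_t)² = (0.57/2)×(3.75 − 2.2)² = 0.285×1.55² = 0.685 mA.
V_DS = V_DD − I_D·R_D = 12 − 0.685×2.2 = 10.5 V.
Saturation requires V_DS ≥ V_GS − V_t = 1.55 V; 10.5 ≥ 1.55 ✓.

I_D ≈ 0.68 mA, V_DS ≈ 10 V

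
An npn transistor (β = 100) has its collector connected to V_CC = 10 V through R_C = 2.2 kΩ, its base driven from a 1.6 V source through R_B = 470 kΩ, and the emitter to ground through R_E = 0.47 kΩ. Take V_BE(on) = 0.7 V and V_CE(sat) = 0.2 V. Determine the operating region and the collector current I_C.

active; I_C ≈ 0.17 mA

Assume active. Base-emitter loop: I_B = (V_BB − V_BE)/(R_B + (β+1)R_E) = (1.6 − 0.7)/(470 + 101×0.47) = 0.00174 mA.
I_C = β·I_B = 100×0.00174 = 0.174 mA.
V_CE = V_CC − I_C·R_C − I_E·R_E = 10 − 0.174×2.2 − 0.176×0.47 = 9.53 V > V_CE(sat), so the active-region assumption holds.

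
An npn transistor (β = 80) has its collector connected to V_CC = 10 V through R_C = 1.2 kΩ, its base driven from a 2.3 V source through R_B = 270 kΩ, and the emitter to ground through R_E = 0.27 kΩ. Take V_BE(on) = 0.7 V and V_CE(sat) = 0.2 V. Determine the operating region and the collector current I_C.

Assume active. Base-emitter loop: I_B = (V_BB − V_BE)/(R_B + (β+1)R_E) = (2.3 − 0.7)/(270 + 81×0.27) = 0.00548 mA.
I_C = β·I_B = 80×0.00548 = 0.439 mA.
V_CE = V_CC − I_C·R_C − I_E·R_E = 10 − 0.439×1.2 − 0.444×0.27 = 9.35 V > V_CE(sat), so the active-region assumption holds.

active; I_C ≈ 0.44 mA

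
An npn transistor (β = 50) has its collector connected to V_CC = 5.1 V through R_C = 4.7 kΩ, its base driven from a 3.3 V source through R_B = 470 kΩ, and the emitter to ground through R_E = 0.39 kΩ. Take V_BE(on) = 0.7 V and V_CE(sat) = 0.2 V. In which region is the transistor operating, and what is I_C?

Assume active. Base-emitter loop: I_B = (V_BB − V_BE)/(R_B + (β+1)R_E) = (3.3 − 0.7)/(470 + 51×0.39) = 0.00531 mA.
I_C = β·I_B = 50×0.00531 = 0.265 mA.
V_CE = V_CC − I_C·R_C − I_E·R_E = 5.1 − 0.265×4.7 − 0.271×0.39 = 3.75 V > V_CE(sat), so the active-region assumption holds.

active; I_C ≈ 0.27 mA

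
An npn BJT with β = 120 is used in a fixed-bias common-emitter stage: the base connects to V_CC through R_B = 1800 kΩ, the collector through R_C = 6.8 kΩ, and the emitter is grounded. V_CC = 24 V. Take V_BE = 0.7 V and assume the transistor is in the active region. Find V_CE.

V_CE ≈ 13 V

Base loop: V_CC = I_B·R_B + V_BE, so I_B = (24 − 0.7)/1800 kΩ = 0.0129 mA.
In the active region I_C = β·I_B = 120 × 0.0129 = 1.55 mA.
Collector loop: V_CE = V_CC − I_C·R_C = 24 − 1.55×6.8 = 13.4 V.
Since V_CE = 13.4 V > V_CE(sat) ≈ 0.2 V, the transistor is in the active region as assumed.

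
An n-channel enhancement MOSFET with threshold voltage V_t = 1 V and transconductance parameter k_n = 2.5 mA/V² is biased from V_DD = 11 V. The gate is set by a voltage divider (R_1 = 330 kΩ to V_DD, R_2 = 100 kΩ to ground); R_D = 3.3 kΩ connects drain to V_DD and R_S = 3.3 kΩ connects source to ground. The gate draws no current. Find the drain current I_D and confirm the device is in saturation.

I_D ≈ 0.32 mA

V_G = V_DD·R_2/(R_1+R_2) = 11×100/430 = 2.56 V.
Assume saturation: I_D = (k_n/2)(V_GS − V_t)² with V_GS = V_G − I_D·R_S = 2.56 − 3.3·I_D.
Substituting gives 13.6·I_D² − 13.9·I_D + 3.03 = 0, with roots I_D = 0.319 or 0.699 mA.
The root I_D = 0.699 mA gives V_GS = 0.252 V ≤ V_t, so take I_D = 0.319 mA.
Then V_GS = 1.51 V and V_DS = V_DD − I_D(R_D+R_S) = 11 − 0.319×6.6 = 8.89 V.
Saturation requires V_DS ≥ V_GS − V_t = 0.505 V; 8.89 ≥ 0.505 ✓.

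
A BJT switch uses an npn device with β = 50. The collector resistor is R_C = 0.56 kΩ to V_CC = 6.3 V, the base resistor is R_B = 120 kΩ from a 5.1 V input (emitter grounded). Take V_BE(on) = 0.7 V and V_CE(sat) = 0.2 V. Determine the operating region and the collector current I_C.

Assume active. Base-emitter loop: I_B = (V_BB − V_BE)/R_B = (5.1 − 0.7)/120 = 0.0367 mA.
I_C = β·I_B = 50×0.0367 = 1.83 mA.
V_CE = V_CC − I_C·R_C = 6.3 − 1.83×0.56 = 5.27 V > V_CE(sat), so the active-region assumption holds.

active; I_C ≈ 1.8 mA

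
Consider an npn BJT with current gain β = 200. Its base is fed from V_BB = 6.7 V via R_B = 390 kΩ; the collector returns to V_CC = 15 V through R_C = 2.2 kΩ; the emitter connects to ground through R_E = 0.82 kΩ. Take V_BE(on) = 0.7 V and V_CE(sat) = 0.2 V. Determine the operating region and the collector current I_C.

Assume active. Base-emitter loop: I_B = (V_BB − V_BE)/(R_B + (β+1)R_E) = (6.7 − 0.7)/(390 + 201×0.82) = 0.0108 mA.
I_C = β·I_B = 200×0.0108 = 2.16 mA.
V_CE = V_CC − I_C·R_C − I_E·R_E = 15 − 2.16×2.2 − 2.17×0.82 = 8.46 V > V_CE(sat), so the active-region assumption holds.

active; I_C ≈ 2.2 mA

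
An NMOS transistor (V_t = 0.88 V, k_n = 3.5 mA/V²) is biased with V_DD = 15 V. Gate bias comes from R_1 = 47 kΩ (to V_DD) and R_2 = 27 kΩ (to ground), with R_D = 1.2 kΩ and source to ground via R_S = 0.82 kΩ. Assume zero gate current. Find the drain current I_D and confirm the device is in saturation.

I_D ≈ 3.8 mA

V_G = V_DD·R_2/(R_1+R_2) = 15×27/74 = 5.47 V.
Assume saturation: I_D = (k_n/2)(V_GS − V_t)² with V_GS = V_G − I_D·R_S = 5.47 − 0.82·I_D.
Substituting gives 1.18·I_D² − 14.2·I_D + 36.9 = 0, with roots I_D = 3.8 or 8.25 mA.
The root I_D = 8.25 mA gives V_GS = -1.29 V ≤ V_t, so take I_D = 3.8 mA.
Then V_GS = 2.35 V and V_DS = V_DD − I_D(R_D+R_S) = 15 − 3.8×2.02 = 7.32 V.
Saturation requires V_DS ≥ V_GS − V_t = 1.47 V; 7.32 ≥ 1.47 ✓.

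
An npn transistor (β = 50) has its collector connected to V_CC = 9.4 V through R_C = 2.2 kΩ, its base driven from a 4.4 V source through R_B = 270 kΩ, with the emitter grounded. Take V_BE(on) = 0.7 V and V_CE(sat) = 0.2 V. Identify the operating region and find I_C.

active; I_C ≈ 0.69 mA

Assume active. Base-emitter loop: I_B = (V_BB − V_BE)/R_B = (4.4 − 0.7)/270 = 0.0137 mA.
I_C = β·I_B = 50×0.0137 = 0.685 mA.
V_CE = V_CC − I_C·R_C = 9.4 − 0.685×2.2 = 7.89 V > V_CE(sat), so the active-region assumption holds.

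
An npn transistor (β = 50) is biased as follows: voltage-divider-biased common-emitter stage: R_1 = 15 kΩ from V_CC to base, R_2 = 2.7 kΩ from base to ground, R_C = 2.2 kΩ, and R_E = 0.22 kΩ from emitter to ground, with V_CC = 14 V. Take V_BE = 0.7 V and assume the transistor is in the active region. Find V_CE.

Thevenize the base divider: V_Th = V_CC·R_2/(R_1+R_2) = 14×2.7/17.7 = 2.14 V, R_Th = R_1‖R_2 = 2.29 kΩ.
Base-emitter loop: V_Th = I_B·R_Th + V_BE + (β+1)I_B·R_E, so I_B = (2.14 − 0.7) / (2.29 + 51×0.22) = 0.106 mA.
I_C = β·I_B = 50×0.106 = 5.31 mA, and I_E = (β+1)I_B = 5.42 mA.
V_CE = V_CC − I_C·R_C − I_E·R_E = 14 − 5.31×2.2 − 5.42×0.22 = 1.12 V.
V_CE = 1.12 V > 0.2 V confirms active-region operation.

V_CE ≈ 1.1 V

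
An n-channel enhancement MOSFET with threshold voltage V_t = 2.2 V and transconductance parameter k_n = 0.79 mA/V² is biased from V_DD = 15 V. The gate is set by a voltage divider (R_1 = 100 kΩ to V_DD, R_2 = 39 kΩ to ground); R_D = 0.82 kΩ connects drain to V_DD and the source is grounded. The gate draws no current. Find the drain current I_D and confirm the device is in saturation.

V_G = V_DD·R_2/(R_1+R_2) = 15×39/139 = 4.21 V. With the source grounded, V_GS = V_G = 4.21 V.
Assume saturation: I_D = (k_n/2)(V_GS − V_t)² = (0.79/2)×(4.21 − 2.2)² = 0.395×2.01² = 1.59 mA.
V_DS = V_DD − I_D·R_D = 15 − 1.59×0.82 = 13.7 V.
Saturation requires V_DS ≥ V_GS − V_t = 2.01 V; 13.7 ≥ 2.01 ✓.

I_D ≈ 1.6 mA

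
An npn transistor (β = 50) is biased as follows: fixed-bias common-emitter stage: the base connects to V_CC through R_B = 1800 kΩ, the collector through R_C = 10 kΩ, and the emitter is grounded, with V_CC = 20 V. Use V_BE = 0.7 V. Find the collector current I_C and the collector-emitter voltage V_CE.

I_C ≈ 0.54 mA, V_CE ≈ 15 V

Base loop: V_CC = I_B·R_B + V_BE, so I_B = (20 − 0.7)/1800 kΩ = 0.0107 mA.
In the active region I_C = β·I_B = 50 × 0.0107 = 0.536 mA.
Collector loop: V_CE = V_CC − I_C·R_C = 20 − 0.536×10 = 14.6 V.
Since V_CE = 14.6 V > V_CE(sat) ≈ 0.2 V, the transistor is in the active region as assumed.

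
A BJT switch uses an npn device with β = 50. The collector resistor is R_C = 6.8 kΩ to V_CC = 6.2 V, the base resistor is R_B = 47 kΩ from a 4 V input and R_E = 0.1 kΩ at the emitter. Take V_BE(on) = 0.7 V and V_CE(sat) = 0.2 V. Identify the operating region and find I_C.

saturation; I_C ≈ 0.87 mA

Assume active: I_B = (4 − 0.7)/(47 + 51×0.1) = 0.0633 mA, I_C = β·I_B = 3.17 mA.
Then V_CE = 6.2 − 3.17×6.8 − 3.23×0.1 = -15.7 V < 0.2 V — the active assumption fails.
Re-solve with V_CE = 0.2 V. KCL at the emitter: V_E/R_E = (V_BB−0.7−V_E)/R_B + (V_CC−0.2−V_E)/R_C, giving V_E = 0.0937 V.
I_C = (V_CC − 0.2 − V_E)/R_C = (6 − 0.0937)/6.8 = 0.869 mA.
Check: I_B = (3.3 − 0.0937)/47 = 0.0682 mA, and β·I_B = 3.41 mA > I_C, confirming saturation.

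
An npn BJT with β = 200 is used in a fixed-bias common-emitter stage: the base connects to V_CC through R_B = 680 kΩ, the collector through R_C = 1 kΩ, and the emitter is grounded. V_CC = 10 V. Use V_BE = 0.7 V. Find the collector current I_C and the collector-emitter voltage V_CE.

Base loop: V_CC = I_B·R_B + V_BE, so I_B = (10 − 0.7)/680 kΩ = 0.0137 mA.
In the active region I_C = β·I_B = 200 × 0.0137 = 2.74 mA.
Collector loop: V_CE = V_CC − I_C·R_C = 10 − 2.74×1 = 7.26 V.
Since V_CE = 7.26 V > V_CE(sat) ≈ 0.2 V, the transistor is in the active region as assumed.

I_C ≈ 2.7 mA, V_CE ≈ 7.3 V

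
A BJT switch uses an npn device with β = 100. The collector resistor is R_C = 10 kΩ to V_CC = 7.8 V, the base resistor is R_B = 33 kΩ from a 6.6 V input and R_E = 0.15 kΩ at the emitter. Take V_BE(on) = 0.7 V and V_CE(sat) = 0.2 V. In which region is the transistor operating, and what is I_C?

Assume active: I_B = (6.6 − 0.7)/(33 + 101×0.15) = 0.123 mA, I_C = β·I_B = 12.3 mA.
Then V_CE = 7.8 − 12.3×10 − 12.4×0.15 = -117 V < 0.2 V — the active assumption fails.
Re-solve with V_CE = 0.2 V. KCL at the emitter: V_E/R_E = (V_BB−0.7−V_E)/R_B + (V_CC−0.2−V_E)/R_C, giving V_E = 0.138 V.
I_C = (V_CC − 0.2 − V_E)/R_C = (7.6 − 0.138)/10 = 0.746 mA.
Check: I_B = (5.9 − 0.138)/33 = 0.175 mA, and β·I_B = 17.5 mA > I_C, confirming saturation.

saturation; I_C ≈ 0.75 mA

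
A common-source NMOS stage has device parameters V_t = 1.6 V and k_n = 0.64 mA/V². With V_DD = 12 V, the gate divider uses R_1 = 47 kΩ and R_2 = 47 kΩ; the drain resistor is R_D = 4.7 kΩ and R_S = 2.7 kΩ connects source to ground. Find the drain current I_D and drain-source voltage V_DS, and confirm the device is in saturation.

I_D ≈ 0.98 mA, V_DS ≈ 4.7 V

V_G = V_DD·R_2/(R_1+R_2) = 12×47/94 = 6 V.
Assume saturation: I_D = (k_n/2)(V_GS − V_t)² with V_GS = V_G − I_D·R_S = 6 − 2.7·I_D.
Substituting gives 2.33·I_D² − 8.6·I_D + 6.2 = 0, with roots I_D = 0.981 or 2.71 mA.
The root I_D = 2.71 mA gives V_GS = -1.31 V ≤ V_t, so take I_D = 0.981 mA.
Then V_GS = 3.35 V and V_DS = V_DD − I_D(R_D+R_S) = 12 − 0.981×7.4 = 4.74 V.
Saturation requires V_DS ≥ V_GS − V_t = 1.75 V; 4.74 ≥ 1.75 ✓.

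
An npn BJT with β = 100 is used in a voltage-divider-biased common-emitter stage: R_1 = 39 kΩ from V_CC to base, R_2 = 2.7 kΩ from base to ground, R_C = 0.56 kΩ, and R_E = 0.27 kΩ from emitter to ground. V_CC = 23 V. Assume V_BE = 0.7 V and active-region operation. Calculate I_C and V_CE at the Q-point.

I_C ≈ 2.6 mA, V_CE ≈ 21 V

Thevenize the base divider: V_Th = V_CC·R_2/(R_1+R_2) = 23×2.7/41.7 = 1.49 V, R_Th = R_1‖R_2 = 2.53 kΩ.
Base-emitter loop: V_Th = I_B·R_Th + V_BE + (β+1)I_B·R_E, so I_B = (1.49 − 0.7) / (2.53 + 101×0.27) = 0.0265 mA.
I_C = β·I_B = 100×0.0265 = 2.65 mA, and I_E = (β+1)I_B = 2.68 mA.
V_CE = V_CC − I_C·R_C − I_E·R_E = 23 − 2.65×0.56 − 2.68×0.27 = 20.8 V.
V_CE = 20.8 V > 0.2 V confirms active-region operation.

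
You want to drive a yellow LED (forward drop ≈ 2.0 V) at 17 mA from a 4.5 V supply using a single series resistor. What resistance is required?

The resistor drops V_S − V_D = 4.5 − 2.0 = 2.5 V at 17 mA.
R = 2.5 V / 17 mA = 0.147 kΩ.

R ≈ 0.15 kΩ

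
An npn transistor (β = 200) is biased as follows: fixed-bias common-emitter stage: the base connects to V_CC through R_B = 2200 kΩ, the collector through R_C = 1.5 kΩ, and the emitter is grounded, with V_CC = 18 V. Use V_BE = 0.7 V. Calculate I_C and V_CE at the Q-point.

I_C ≈ 1.6 mA, V_CE ≈ 16 V

Base loop: V_CC = I_B·R_B + V_BE, so I_B = (18 − 0.7)/2200 kΩ = 0.00786 mA.
In the active region I_C = β·I_B = 200 × 0.00786 = 1.57 mA.
Collector loop: V_CE = V_CC − I_C·R_C = 18 − 1.57×1.5 = 15.6 V.
Since V_CE = 15.6 V > V_CE(sat) ≈ 0.2 V, the transistor is in the active region as assumed.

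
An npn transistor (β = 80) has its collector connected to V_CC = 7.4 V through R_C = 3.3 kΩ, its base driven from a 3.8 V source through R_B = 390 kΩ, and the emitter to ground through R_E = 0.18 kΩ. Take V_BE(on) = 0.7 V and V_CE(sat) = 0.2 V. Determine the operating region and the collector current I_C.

active; I_C ≈ 0.61 mA

Assume active. Base-emitter loop: I_B = (V_BB − V_BE)/(R_B + (β+1)R_E) = (3.8 − 0.7)/(390 + 81×0.18) = 0.00766 mA.
I_C = β·I_B = 80×0.00766 = 0.613 mA.
V_CE = V_CC − I_C·R_C − I_E·R_E = 7.4 − 0.613×3.3 − 0.621×0.18 = 5.27 V > V_CE(sat), so the active-region assumption holds.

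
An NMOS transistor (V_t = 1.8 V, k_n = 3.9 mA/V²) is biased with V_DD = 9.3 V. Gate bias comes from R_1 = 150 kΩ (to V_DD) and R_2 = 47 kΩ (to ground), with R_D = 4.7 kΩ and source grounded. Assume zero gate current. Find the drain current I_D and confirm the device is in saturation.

V_G = V_DD·R_2/(R_1+R_2) = 9.3×47/197 = 2.22 V. With the source grounded, V_GS = V_G = 2.22 V.
Assume saturation: I_D = (k_n/2)(V_GS − V_t)² = (3.9/2)×(2.22 − 1.8)² = 1.95×0.419² = 0.342 mA.
V_DS = V_DD − I_D·R_D = 9.3 − 0.342×4.7 = 7.69 V.
Saturation requires V_DS ≥ V_GS − V_t = 0.419 V; 7.69 ≥ 0.419 ✓.

I_D ≈ 0.34 mA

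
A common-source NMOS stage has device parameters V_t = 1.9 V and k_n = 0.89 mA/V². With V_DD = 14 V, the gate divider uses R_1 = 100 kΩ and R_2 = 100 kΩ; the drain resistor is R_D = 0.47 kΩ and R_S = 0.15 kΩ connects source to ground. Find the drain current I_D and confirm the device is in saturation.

I_D ≈ 7.2 mA

V_G = V_DD·R_2/(R_1+R_2) = 14×100/200 = 7 V.
Assume saturation: I_D = (k_n/2)(V_GS − V_t)² with V_GS = V_G − I_D·R_S = 7 − 0.15·I_D.
Substituting gives 0.01·I_D² − 1.68·I_D + 11.6 = 0, with roots I_D = 7.19 or 161 mA.
The root I_D = 161 mA gives V_GS = -17.1 V ≤ V_t, so take I_D = 7.19 mA.
Then V_GS = 5.92 V and V_DS = V_DD − I_D(R_D+R_S) = 14 − 7.19×0.62 = 9.54 V.
Saturation requires V_DS ≥ V_GS − V_t = 4.02 V; 9.54 ≥ 4.02 ✓.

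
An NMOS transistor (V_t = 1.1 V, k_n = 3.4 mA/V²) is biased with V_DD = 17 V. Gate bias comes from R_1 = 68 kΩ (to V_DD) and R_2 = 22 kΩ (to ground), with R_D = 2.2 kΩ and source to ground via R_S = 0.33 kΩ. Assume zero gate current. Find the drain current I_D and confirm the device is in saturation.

I_D ≈ 4.4 mA

V_G = V_DD·R_2/(R_1+R_2) = 17×22/90 = 4.16 V.
Assume saturation: I_D = (k_n/2)(V_GS − V_t)² with V_GS = V_G − I_D·R_S = 4.16 − 0.33·I_D.
Substituting gives 0.185·I_D² − 4.43·I_D + 15.9 = 0, with roots I_D = 4.39 or 19.5 mA.
The root I_D = 19.5 mA gives V_GS = -2.29 V ≤ V_t, so take I_D = 4.39 mA.
Then V_GS = 2.71 V and V_DS = V_DD − I_D(R_D+R_S) = 17 − 4.39×2.53 = 5.89 V.
Saturation requires V_DS ≥ V_GS − V_t = 1.61 V; 5.89 ≥ 1.61 ✓.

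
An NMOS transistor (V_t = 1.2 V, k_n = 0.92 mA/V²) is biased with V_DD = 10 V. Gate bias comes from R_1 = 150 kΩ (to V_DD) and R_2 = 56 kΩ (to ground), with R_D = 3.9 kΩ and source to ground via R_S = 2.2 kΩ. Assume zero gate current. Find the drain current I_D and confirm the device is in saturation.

V_G = V_DD·R_2/(R_1+R_2) = 10×56/206 = 2.72 V.
Assume saturation: I_D = (k_n/2)(V_GS − V_t)² with V_GS = V_G − I_D·R_S = 2.72 − 2.2·I_D.
Substituting gives 2.23·I_D² − 4.07·I_D + 1.06 = 0, with roots I_D = 0.314 or 1.52 mA.
The root I_D = 1.52 mA gives V_GS = -0.615 V ≤ V_t, so take I_D = 0.314 mA.
Then V_GS = 2.03 V and V_DS = V_DD − I_D(R_D+R_S) = 10 − 0.314×6.1 = 8.08 V.
Saturation requires V_DS ≥ V_GS − V_t = 0.827 V; 8.08 ≥ 0.827 ✓.

I_D ≈ 0.31 mA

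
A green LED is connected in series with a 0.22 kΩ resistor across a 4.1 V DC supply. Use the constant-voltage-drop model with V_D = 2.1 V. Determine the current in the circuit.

I ≈ 9.1 mA

KVL around the loop: 4.1 = V_D + I·R = 2.1 + I × 0.22 kΩ.
So I = (4.1 − 2.1) / 0.22 kΩ = 2 / 0.22 = 9.09 mA.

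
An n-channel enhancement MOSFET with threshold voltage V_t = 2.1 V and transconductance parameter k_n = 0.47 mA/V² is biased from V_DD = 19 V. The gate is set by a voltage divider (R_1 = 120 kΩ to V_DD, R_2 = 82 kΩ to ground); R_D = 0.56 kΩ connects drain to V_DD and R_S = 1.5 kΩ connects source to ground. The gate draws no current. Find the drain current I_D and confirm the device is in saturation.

I_D ≈ 1.9 mA

V_G = V_DD·R_2/(R_1+R_2) = 19×82/202 = 7.71 V.
Assume saturation: I_D = (k_n/2)(V_GS − V_t)² with V_GS = V_G − I_D·R_S = 7.71 − 1.5·I_D.
Substituting gives 0.529·I_D² − 4.96·I_D + 7.4 = 0, with roots I_D = 1.86 or 7.51 mA.
The root I_D = 7.51 mA gives V_GS = -3.55 V ≤ V_t, so take I_D = 1.86 mA.
Then V_GS = 4.92 V and V_DS = V_DD − I_D(R_D+R_S) = 19 − 1.86×2.06 = 15.2 V.
Saturation requires V_DS ≥ V_GS − V_t = 2.82 V; 15.2 ≥ 2.82 ✓.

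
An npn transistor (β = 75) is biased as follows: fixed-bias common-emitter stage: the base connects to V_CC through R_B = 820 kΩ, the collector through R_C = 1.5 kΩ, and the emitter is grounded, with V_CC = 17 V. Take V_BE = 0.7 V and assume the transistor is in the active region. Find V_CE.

V_CE ≈ 15 V

Base loop: V_CC = I_B·R_B + V_BE, so I_B = (17 − 0.7)/820 kΩ = 0.0199 mA.
In the active region I_C = β·I_B = 75 × 0.0199 = 1.49 mA.
Collector loop: V_CE = V_CC − I_C·R_C = 17 − 1.49×1.5 = 14.8 V.
Since V_CE = 14.8 V > V_CE(sat) ≈ 0.2 V, the transistor is in the active region as assumed.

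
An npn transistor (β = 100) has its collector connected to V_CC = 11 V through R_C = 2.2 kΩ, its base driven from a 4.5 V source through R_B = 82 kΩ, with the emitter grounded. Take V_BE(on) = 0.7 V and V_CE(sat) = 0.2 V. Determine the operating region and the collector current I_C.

Assume active. Base-emitter loop: I_B = (V_BB − V_BE)/R_B = (4.5 − 0.7)/82 = 0.0463 mA.
I_C = β·I_B = 100×0.0463 = 4.63 mA.
V_CE = V_CC − I_C·R_C = 11 − 4.63×2.2 = 0.805 V > V_CE(sat), so the active-region assumption holds.

active; I_C ≈ 4.6 mA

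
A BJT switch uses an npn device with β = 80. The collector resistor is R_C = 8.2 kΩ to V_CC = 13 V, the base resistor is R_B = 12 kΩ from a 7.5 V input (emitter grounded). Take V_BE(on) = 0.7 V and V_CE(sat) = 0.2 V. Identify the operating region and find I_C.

Assume active: I_B = (7.5 − 0.7)/12 = 0.567 mA, giving I_C = β·I_B = 45.3 mA.
But then V_CE = 13 − 45.3×8.2 = -359 V < V_CE(sat) = 0.2 V — impossible in the active region.
So the transistor is saturated. With V_CE = 0.2 V, I_C = (V_CC − 0.2)/R_C = 12.8/8.2 = 1.56 mA.
Check: β·I_B = 45.3 mA > I_C = 1.56 mA, confirming saturation.

saturation; I_C ≈ 1.6 mA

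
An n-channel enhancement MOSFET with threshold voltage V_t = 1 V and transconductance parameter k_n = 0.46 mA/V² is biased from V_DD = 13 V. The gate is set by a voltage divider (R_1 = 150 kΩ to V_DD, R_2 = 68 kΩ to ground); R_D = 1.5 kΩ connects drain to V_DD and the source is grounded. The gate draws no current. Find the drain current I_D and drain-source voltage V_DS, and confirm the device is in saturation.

V_G = V_DD·R_2/(R_1+R_2) = 13×68/218 = 4.06 V. With the source grounded, V_GS = V_G = 4.06 V.
Assume saturation: I_D = (k_n/2)(V_GS − V_t)² = (0.46/2)×(4.06 − 1)² = 0.23×3.06² = 2.15 mA.
V_DS = V_DD − I_D·R_D = 13 − 2.15×1.5 = 9.78 V.
Saturation requires V_DS ≥ V_GS − V_t = 3.06 V; 9.78 ≥ 3.06 ✓.

I_D ≈ 2.1 mA, V_DS ≈ 9.8 V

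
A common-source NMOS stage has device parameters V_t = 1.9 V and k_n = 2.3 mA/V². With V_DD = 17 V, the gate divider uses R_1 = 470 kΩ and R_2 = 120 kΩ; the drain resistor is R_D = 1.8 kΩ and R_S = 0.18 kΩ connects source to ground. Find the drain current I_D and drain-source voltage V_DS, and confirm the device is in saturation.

I_D ≈ 1.8 mA, V_DS ≈ 14 V

V_G = V_DD·R_2/(R_1+R_2) = 17×120/590 = 3.46 V.
Assume saturation: I_D = (k_n/2)(V_GS − V_t)² with V_GS = V_G − I_D·R_S = 3.46 − 0.18·I_D.
Substituting gives 0.0373·I_D² − 1.64·I_D + 2.79 = 0, with roots I_D = 1.77 or 42.4 mA.
The root I_D = 42.4 mA gives V_GS = -4.17 V ≤ V_t, so take I_D = 1.77 mA.
Then V_GS = 3.14 V and V_DS = V_DD − I_D(R_D+R_S) = 17 − 1.77×1.98 = 13.5 V.
Saturation requires V_DS ≥ V_GS − V_t = 1.24 V; 13.5 ≥ 1.24 ✓.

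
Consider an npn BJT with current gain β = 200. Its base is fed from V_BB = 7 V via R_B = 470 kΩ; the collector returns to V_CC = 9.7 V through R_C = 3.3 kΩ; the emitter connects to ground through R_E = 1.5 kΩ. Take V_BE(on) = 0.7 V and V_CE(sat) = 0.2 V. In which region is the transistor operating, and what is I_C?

active; I_C ≈ 1.6 mA

Assume active. Base-emitter loop: I_B = (V_BB − V_BE)/(R_B + (β+1)R_E) = (7 − 0.7)/(470 + 201×1.5) = 0.00817 mA.
I_C = β·I_B = 200×0.00817 = 1.63 mA.
V_CE = V_CC − I_C·R_C − I_E·R_E = 9.7 − 1.63×3.3 − 1.64×1.5 = 1.85 V > V_CE(sat), so the active-region assumption holds.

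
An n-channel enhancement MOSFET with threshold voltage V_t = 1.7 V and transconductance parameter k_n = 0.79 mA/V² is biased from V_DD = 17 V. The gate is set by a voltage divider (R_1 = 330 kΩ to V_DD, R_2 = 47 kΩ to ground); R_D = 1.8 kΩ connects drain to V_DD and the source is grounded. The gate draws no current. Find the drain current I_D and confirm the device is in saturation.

I_D ≈ 0.069 mA

V_G = V_DD·R_2/(R_1+R_2) = 17×47/377 = 2.12 V. With the source grounded, V_GS = V_G = 2.12 V.
Assume saturation: I_D = (k_n/2)(V_GS − V_t)² = (0.79/2)×(2.12 − 1.7)² = 0.395×0.419² = 0.0695 mA.
V_DS = V_DD − I_D·R_D = 17 − 0.0695×1.8 = 16.9 V.
Saturation requires V_DS ≥ V_GS − V_t = 0.419 V; 16.9 ≥ 0.419 ✓.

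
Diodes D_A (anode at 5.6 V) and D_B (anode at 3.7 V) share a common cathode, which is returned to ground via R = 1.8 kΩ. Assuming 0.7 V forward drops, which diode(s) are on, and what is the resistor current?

Assume both conduct. Then node N would need to be at both 5.6−0.7 = 4.9 V and 3.7−0.7 = 3 V, which is impossible.
Assume only D_A conducts: V_N = 5.6 − 0.7 = 4.9 V, so I_R = 4.9/1.8 = 2.72 mA.
Check D_B: its anode-to-cathode voltage is 3.7 − 4.9 = -1.2 V < 0.7 V, so it is off. The assumption is consistent.

Only D_A conducts; I_R ≈ 2.7 mA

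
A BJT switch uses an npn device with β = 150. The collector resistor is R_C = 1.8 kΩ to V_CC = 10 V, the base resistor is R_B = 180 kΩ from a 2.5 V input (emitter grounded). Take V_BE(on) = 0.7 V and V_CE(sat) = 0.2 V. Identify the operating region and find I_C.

Assume active. Base-emitter loop: I_B = (V_BB − V_BE)/R_B = (2.5 − 0.7)/180 = 0.01 mA.
I_C = β·I_B = 150×0.01 = 1.5 mA.
V_CE = V_CC − I_C·R_C = 10 − 1.5×1.8 = 7.3 V > V_CE(sat), so the active-region assumption holds.

active; I_C ≈ 1.5 mA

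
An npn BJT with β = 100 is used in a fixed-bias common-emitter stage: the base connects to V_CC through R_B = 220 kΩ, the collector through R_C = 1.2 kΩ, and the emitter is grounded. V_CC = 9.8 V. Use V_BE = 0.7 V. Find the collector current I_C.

I_C ≈ 4.1 mA

Base loop: V_CC = I_B·R_B + V_BE, so I_B = (9.8 − 0.7)/220 kΩ = 0.0414 mA.
In the active region I_C = β·I_B = 100 × 0.0414 = 4.14 mA.
Collector loop: V_CE = V_CC − I_C·R_C = 9.8 − 4.14×1.2 = 4.84 V.
Since V_CE = 4.84 V > V_CE(sat) ≈ 0.2 V, the transistor is in the active region as assumed.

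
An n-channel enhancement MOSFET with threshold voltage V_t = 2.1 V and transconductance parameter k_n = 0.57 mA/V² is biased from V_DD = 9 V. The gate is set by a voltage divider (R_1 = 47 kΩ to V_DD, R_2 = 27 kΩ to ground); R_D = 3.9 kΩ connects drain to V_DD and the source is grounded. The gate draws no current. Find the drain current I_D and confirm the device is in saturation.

V_G = V_DD·R_2/(R_1+R_2) = 9×27/74 = 3.28 V. With the source grounded, V_GS = V_G = 3.28 V.
Assume saturation: I_D = (k_n/2)(V_GS − V_t)² = (0.57/2)×(3.28 − 2.1)² = 0.285×1.18² = 0.399 mA.
V_DS = V_DD − I_D·R_D = 9 − 0.399×3.9 = 7.44 V.
Saturation requires V_DS ≥ V_GS − V_t = 1.18 V; 7.44 ≥ 1.18 ✓.

I_D ≈ 0.4 mA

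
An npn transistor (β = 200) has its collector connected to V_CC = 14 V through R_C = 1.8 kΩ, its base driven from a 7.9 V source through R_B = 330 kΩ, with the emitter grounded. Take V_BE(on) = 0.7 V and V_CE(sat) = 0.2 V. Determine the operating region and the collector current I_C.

Assume active. Base-emitter loop: I_B = (V_BB − V_BE)/R_B = (7.9 − 0.7)/330 = 0.0218 mA.
I_C = β·I_B = 200×0.0218 = 4.36 mA.
V_CE = V_CC − I_C·R_C = 14 − 4.36×1.8 = 6.15 V > V_CE(sat), so the active-region assumption holds.

active; I_C ≈ 4.4 mA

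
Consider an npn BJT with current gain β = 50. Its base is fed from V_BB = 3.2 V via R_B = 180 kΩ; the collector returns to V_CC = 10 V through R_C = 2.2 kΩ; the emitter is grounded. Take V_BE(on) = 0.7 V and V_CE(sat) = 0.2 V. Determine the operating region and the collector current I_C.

Assume active. Base-emitter loop: I_B = (V_BB − V_BE)/R_B = (3.2 − 0.7)/180 = 0.0139 mA.
I_C = β·I_B = 50×0.0139 = 0.694 mA.
V_CE = V_CC − I_C·R_C = 10 − 0.694×2.2 = 8.47 V > V_CE(sat), so the active-region assumption holds.

active; I_C ≈ 0.69 mA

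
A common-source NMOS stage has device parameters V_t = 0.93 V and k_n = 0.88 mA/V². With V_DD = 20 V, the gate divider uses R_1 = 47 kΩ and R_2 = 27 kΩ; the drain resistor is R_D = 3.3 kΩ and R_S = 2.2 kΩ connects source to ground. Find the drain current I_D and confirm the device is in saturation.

V_G = V_DD·R_2/(R_1+R_2) = 20×27/74 = 7.3 V.
Assume saturation: I_D = (k_n/2)(V_GS − V_t)² with V_GS = V_G − I_D·R_S = 7.3 − 2.2·I_D.
Substituting gives 2.13·I_D² − 13.3·I_D + 17.8 = 0, with roots I_D = 1.94 or 4.32 mA.
The root I_D = 4.32 mA gives V_GS = -2.2 V ≤ V_t, so take I_D = 1.94 mA.
Then V_GS = 3.03 V and V_DS = V_DD − I_D(R_D+R_S) = 20 − 1.94×5.5 = 9.33 V.
Saturation requires V_DS ≥ V_GS − V_t = 2.1 V; 9.33 ≥ 2.1 ✓.

I_D ≈ 1.9 mA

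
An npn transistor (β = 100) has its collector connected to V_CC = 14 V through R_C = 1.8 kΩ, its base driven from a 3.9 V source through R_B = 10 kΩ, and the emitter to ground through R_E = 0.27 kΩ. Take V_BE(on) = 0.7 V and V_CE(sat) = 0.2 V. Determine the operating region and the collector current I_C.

Assume active: I_B = (3.9 − 0.7)/(10 + 101×0.27) = 0.0859 mA, I_C = β·I_B = 8.59 mA.
Then V_CE = 14 − 8.59×1.8 − 8.67×0.27 = -3.8 V < 0.2 V — the active assumption fails.
Re-solve with V_CE = 0.2 V. KCL at the emitter: V_E/R_E = (V_BB−0.7−V_E)/R_B + (V_CC−0.2−V_E)/R_C, giving V_E = 1.83 V.
I_C = (V_CC − 0.2 − V_E)/R_C = (13.8 − 1.83)/1.8 = 6.65 mA.
Check: I_B = (3.2 − 1.83)/10 = 0.137 mA, and β·I_B = 13.7 mA > I_C, confirming saturation.

saturation; I_C ≈ 6.6 mA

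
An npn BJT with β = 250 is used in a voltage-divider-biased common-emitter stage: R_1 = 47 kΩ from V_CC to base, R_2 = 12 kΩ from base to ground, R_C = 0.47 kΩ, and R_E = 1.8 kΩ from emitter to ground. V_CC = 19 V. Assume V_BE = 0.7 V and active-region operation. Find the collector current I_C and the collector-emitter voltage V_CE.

I_C ≈ 1.7 mA, V_CE ≈ 15 V

Thevenize the base divider: V_Th = V_CC·R_2/(R_1+R_2) = 19×12/59 = 3.86 V, R_Th = R_1‖R_2 = 9.56 kΩ.
Base-emitter loop: V_Th = I_B·R_Th + V_BE + (β+1)I_B·R_E, so I_B = (3.86 − 0.7) / (9.56 + 251×1.8) = 0.00686 mA.
I_C = β·I_B = 250×0.00686 = 1.71 mA, and I_E = (β+1)I_B = 1.72 mA.
V_CE = V_CC − I_C·R_C − I_E·R_E = 19 − 1.71×0.47 − 1.72×1.8 = 15.1 V.
V_CE = 15.1 V > 0.2 V confirms active-region operation.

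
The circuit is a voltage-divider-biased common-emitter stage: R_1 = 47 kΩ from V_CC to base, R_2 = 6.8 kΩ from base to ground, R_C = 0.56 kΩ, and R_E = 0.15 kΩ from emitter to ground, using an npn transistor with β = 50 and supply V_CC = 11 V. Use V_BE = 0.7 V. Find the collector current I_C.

Thevenize the base divider: V_Th = V_CC·R_2/(R_1+R_2) = 11×6.8/53.8 = 1.39 V, R_Th = R_1‖R_2 = 5.94 kΩ.
Base-emitter loop: V_Th = I_B·R_Th + V_BE + (β+1)I_B·R_E, so I_B = (1.39 − 0.7) / (5.94 + 51×0.15) = 0.0508 mA.
I_C = β·I_B = 50×0.0508 = 2.54 mA, and I_E = (β+1)I_B = 2.59 mA.
V_CE = V_CC − I_C·R_C − I_E·R_E = 11 − 2.54×0.56 − 2.59×0.15 = 9.19 V.
V_CE = 9.19 V > 0.2 V confirms active-region operation.

I_C ≈ 2.5 mA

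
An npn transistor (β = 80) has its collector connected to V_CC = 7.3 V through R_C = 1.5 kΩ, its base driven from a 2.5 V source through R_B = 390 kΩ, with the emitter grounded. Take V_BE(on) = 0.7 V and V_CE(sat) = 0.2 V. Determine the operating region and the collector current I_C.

Assume active. Base-emitter loop: I_B = (V_BB − V_BE)/R_B = (2.5 − 0.7)/390 = 0.00462 mA.
I_C = β·I_B = 80×0.00462 = 0.369 mA.
V_CE = V_CC − I_C·R_C = 7.3 − 0.369×1.5 = 6.75 V > V_CE(sat), so the active-region assumption holds.

active; I_C ≈ 0.37 mA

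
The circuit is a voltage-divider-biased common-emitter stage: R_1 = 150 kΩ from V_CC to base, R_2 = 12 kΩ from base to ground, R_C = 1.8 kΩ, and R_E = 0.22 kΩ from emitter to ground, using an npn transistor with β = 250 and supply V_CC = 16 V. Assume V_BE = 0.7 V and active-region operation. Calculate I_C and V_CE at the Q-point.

Thevenize the base divider: V_Th = V_CC·R_2/(R_1+R_2) = 16×12/162 = 1.19 V, R_Th = R_1‖R_2 = 11.1 kΩ.
Base-emitter loop: V_Th = I_B·R_Th + V_BE + (β+1)I_B·R_E, so I_B = (1.19 − 0.7) / (11.1 + 251×0.22) = 0.00731 mA.
I_C = β·I_B = 250×0.00731 = 1.83 mA, and I_E = (β+1)I_B = 1.84 mA.
V_CE = V_CC − I_C·R_C − I_E·R_E = 16 − 1.83×1.8 − 1.84×0.22 = 12.3 V.
V_CE = 12.3 V > 0.2 V confirms active-region operation.

I_C ≈ 1.8 mA, V_CE ≈ 12 V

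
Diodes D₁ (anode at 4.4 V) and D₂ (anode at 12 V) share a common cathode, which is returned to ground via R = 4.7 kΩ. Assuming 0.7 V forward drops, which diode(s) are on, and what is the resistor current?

Assume both conduct. Then node N would need to be at both 4.4−0.7 = 3.7 V and 12−0.7 = 11.3 V, which is impossible.
Assume only D₂ conducts: V_N = 12 − 0.7 = 11.3 V, so I_R = 11.3/4.7 = 2.4 mA.
Check D₁: its anode-to-cathode voltage is 4.4 − 11.3 = -6.9 V < 0.7 V, so it is off. The assumption is consistent.

Only D₂ conducts; I_R ≈ 2.4 mA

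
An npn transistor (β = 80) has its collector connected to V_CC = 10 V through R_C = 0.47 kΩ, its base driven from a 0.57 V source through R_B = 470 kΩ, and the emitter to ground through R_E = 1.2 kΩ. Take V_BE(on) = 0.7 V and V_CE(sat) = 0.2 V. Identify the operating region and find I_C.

cutoff; I_C ≈ 0

V_BB = 0.57 V ≤ V_BE(on) = 0.7 V, so the base-emitter junction is not forward biased.
The transistor is in cutoff: I_B = I_C = 0.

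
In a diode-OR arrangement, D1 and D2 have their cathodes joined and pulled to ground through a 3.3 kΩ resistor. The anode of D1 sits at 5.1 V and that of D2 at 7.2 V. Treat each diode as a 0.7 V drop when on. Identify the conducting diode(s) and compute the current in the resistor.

Assume both conduct. Then node N would need to be at both 5.1−0.7 = 4.4 V and 7.2−0.7 = 6.5 V, which is impossible.
Assume only D2 conducts: V_N = 7.2 − 0.7 = 6.5 V, so I_R = 6.5/3.3 = 1.97 mA.
Check D1: its anode-to-cathode voltage is 5.1 − 6.5 = -1.4 V < 0.7 V, so it is off. The assumption is consistent.

Only D2 conducts; I_R ≈ 2 mA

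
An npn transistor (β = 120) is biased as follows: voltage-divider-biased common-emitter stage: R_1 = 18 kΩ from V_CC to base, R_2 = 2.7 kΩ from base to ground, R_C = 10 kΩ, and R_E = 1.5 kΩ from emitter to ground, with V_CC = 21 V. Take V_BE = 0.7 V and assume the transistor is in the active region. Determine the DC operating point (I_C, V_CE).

Thevenize the base divider: V_Th = V_CC·R_2/(R_1+R_2) = 21×2.7/20.7 = 2.74 V, R_Th = R_1‖R_2 = 2.35 kΩ.
Base-emitter loop: V_Th = I_B·R_Th + V_BE + (β+1)I_B·R_E, so I_B = (2.74 − 0.7) / (2.35 + 121×1.5) = 0.0111 mA.
I_C = β·I_B = 120×0.0111 = 1.33 mA, and I_E = (β+1)I_B = 1.34 mA.
V_CE = V_CC − I_C·R_C − I_E·R_E = 21 − 1.33×10 − 1.34×1.5 = 5.68 V.
V_CE = 5.68 V > 0.2 V confirms active-region operation.

I_C ≈ 1.3 mA, V_CE ≈ 5.7 V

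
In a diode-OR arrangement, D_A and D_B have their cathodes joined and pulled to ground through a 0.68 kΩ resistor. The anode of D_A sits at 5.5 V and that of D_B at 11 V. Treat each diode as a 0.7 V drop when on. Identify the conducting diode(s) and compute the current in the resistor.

Assume both conduct. Then node N would need to be at both 5.5−0.7 = 4.8 V and 11−0.7 = 10.3 V, which is impossible.
Assume only D_B conducts: V_N = 11 − 0.7 = 10.3 V, so I_R = 10.3/0.68 = 15.1 mA.
Check D_A: its anode-to-cathode voltage is 5.5 − 10.3 = -4.8 V < 0.7 V, so it is off. The assumption is consistent.

Only D_B conducts; I_R ≈ 15 mA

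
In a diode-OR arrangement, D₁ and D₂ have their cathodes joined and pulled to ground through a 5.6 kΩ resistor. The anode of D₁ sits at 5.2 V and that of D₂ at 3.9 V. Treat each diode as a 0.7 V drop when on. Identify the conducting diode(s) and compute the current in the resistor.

Only D₁ conducts; I_R ≈ 0.8 mA

Assume both conduct. Then node N would need to be at both 5.2−0.7 = 4.5 V and 3.9−0.7 = 3.2 V, which is impossible.
Assume only D₁ conducts: V_N = 5.2 − 0.7 = 4.5 V, so I_R = 4.5/5.6 = 0.804 mA.
Check D₂: its anode-to-cathode voltage is 3.9 − 4.5 = -0.6 V < 0.7 V, so it is off. The assumption is consistent.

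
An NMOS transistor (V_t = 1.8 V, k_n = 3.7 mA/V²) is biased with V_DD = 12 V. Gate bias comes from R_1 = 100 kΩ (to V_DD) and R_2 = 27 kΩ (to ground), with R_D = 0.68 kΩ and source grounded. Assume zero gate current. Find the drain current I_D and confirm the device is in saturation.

V_G = V_DD·R_2/(R_1+R_2) = 12×27/127 = 2.55 V. With the source grounded, V_GS = V_G = 2.55 V.
Assume saturation: I_D = (k_n/2)(V_GS − V_t)² = (3.7/2)×(2.55 − 1.8)² = 1.85×0.751² = 1.04 mA.
V_DS = V_DD − I_D·R_D = 12 − 1.04×0.68 = 11.3 V.
Saturation requires V_DS ≥ V_GS − V_t = 0.751 V; 11.3 ≥ 0.751 ✓.

I_D ≈ 1 mA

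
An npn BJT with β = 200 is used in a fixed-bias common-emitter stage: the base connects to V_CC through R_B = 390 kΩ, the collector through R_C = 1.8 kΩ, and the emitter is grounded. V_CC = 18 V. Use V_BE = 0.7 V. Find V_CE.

V_CE ≈ 2 V

Base loop: V_CC = I_B·R_B + V_BE, so I_B = (18 − 0.7)/390 kΩ = 0.0444 mA.
In the active region I_C = β·I_B = 200 × 0.0444 = 8.87 mA.
Collector loop: V_CE = V_CC − I_C·R_C = 18 − 8.87×1.8 = 2.03 V.
Since V_CE = 2.03 V > V_CE(sat) ≈ 0.2 V, the transistor is in the active region as assumed.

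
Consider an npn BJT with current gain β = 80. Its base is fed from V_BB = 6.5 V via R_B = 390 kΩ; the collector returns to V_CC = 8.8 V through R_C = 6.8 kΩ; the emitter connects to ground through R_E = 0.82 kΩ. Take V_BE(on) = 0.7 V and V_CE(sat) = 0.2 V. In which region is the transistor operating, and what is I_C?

Assume active. Base-emitter loop: I_B = (V_BB − V_BE)/(R_B + (β+1)R_E) = (6.5 − 0.7)/(390 + 81×0.82) = 0.0127 mA.
I_C = β·I_B = 80×0.0127 = 1.02 mA.
V_CE = V_CC − I_C·R_C − I_E·R_E = 8.8 − 1.02×6.8 − 1.03×0.82 = 1.04 V > V_CE(sat), so the active-region assumption holds.

active; I_C ≈ 1 mA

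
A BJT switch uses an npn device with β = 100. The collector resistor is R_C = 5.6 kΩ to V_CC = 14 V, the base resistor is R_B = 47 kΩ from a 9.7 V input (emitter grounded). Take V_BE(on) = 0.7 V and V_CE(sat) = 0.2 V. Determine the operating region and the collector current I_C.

saturation; I_C ≈ 2.5 mA

Assume active: I_B = (9.7 − 0.7)/47 = 0.191 mA, giving I_C = β·I_B = 19.1 mA.
But then V_CE = 14 − 19.1×5.6 = -93.2 V < V_CE(sat) = 0.2 V — impossible in the active region.
So the transistor is saturated. With V_CE = 0.2 V, I_C = (V_CC − 0.2)/R_C = 13.8/5.6 = 2.46 mA.
Check: β·I_B = 19.1 mA > I_C = 2.46 mA, confirming saturation.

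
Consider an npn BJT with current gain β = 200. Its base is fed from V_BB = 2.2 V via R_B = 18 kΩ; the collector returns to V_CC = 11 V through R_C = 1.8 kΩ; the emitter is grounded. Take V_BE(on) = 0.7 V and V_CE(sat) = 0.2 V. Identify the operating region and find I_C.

Assume active: I_B = (2.2 − 0.7)/18 = 0.0833 mA, giving I_C = β·I_B = 16.7 mA.
But then V_CE = 11 − 16.7×1.8 = -19 V < V_CE(sat) = 0.2 V — impossible in the active region.
So the transistor is saturated. With V_CE = 0.2 V, I_C = (V_CC − 0.2)/R_C = 10.8/1.8 = 6 mA.
Check: β·I_B = 16.7 mA > I_C = 6 mA, confirming saturation.

saturation; I_C ≈ 6 mA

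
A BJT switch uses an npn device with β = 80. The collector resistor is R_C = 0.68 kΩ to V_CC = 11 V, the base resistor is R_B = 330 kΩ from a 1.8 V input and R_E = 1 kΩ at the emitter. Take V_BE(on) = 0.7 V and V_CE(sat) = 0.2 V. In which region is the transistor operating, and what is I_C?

active; I_C ≈ 0.21 mA

Assume active. Base-emitter loop: I_B = (V_BB − V_BE)/(R_B + (β+1)R_E) = (1.8 − 0.7)/(330 + 81×1) = 0.00268 mA.
I_C = β·I_B = 80×0.00268 = 0.214 mA.
V_CE = V_CC − I_C·R_C − I_E·R_E = 11 − 0.214×0.68 − 0.217×1 = 10.6 V > V_CE(sat), so the active-region assumption holds.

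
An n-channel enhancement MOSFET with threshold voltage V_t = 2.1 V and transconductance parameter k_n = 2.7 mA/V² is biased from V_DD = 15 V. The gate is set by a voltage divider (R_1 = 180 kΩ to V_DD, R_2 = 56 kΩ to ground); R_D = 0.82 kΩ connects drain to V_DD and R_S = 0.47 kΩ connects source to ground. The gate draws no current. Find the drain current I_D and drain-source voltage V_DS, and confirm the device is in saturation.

I_D ≈ 1.1 mA, V_DS ≈ 14 V

V_G = V_DD·R_2/(R_1+R_2) = 15×56/236 = 3.56 V.
Assume saturation: I_D = (k_n/2)(V_GS − V_t)² with V_GS = V_G − I_D·R_S = 3.56 − 0.47·I_D.
Substituting gives 0.298·I_D² − 2.85·I_D + 2.87 = 0, with roots I_D = 1.15 or 8.42 mA.
The root I_D = 8.42 mA gives V_GS = -0.397 V ≤ V_t, so take I_D = 1.15 mA.
Then V_GS = 3.02 V and V_DS = V_DD − I_D(R_D+R_S) = 15 − 1.15×1.29 = 13.5 V.
Saturation requires V_DS ≥ V_GS − V_t = 0.921 V; 13.5 ≥ 0.921 ✓.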